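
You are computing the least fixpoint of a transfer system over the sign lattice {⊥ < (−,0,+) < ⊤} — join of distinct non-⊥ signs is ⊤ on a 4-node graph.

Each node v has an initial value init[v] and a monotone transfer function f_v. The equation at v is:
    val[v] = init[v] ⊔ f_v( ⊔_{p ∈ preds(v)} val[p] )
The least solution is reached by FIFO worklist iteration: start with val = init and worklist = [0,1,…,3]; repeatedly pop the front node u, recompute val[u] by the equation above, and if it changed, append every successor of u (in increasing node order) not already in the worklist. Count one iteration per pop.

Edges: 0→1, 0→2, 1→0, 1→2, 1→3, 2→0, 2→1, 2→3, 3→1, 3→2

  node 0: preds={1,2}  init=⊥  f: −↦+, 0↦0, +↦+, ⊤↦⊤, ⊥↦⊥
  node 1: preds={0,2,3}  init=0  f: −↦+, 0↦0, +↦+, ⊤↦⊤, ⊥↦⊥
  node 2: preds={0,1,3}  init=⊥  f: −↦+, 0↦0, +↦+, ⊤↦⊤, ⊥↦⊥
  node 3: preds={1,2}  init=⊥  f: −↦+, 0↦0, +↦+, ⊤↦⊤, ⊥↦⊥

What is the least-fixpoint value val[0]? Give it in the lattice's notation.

0

Trace (7 dequeues):
  [1] u=0 | in 0 | out 0 | prev ⊥ | push {}
  [2] u=1 | in 0 | out 0 | ==
  [3] u=2 | in 0 | out 0 | prev ⊥ | push {0,1}
  [4] u=3 | in 0 | out 0 | prev ⊥ | push {2}
  [5] u=0 | in 0 | out 0 | ==
  [6] u=1 | in 0 | out 0 | ==
  [7] u=2 | in 0 | out 0 | ==

Converged values:
  [0] 0
  [1] 0
  [2] 0
  [3] 0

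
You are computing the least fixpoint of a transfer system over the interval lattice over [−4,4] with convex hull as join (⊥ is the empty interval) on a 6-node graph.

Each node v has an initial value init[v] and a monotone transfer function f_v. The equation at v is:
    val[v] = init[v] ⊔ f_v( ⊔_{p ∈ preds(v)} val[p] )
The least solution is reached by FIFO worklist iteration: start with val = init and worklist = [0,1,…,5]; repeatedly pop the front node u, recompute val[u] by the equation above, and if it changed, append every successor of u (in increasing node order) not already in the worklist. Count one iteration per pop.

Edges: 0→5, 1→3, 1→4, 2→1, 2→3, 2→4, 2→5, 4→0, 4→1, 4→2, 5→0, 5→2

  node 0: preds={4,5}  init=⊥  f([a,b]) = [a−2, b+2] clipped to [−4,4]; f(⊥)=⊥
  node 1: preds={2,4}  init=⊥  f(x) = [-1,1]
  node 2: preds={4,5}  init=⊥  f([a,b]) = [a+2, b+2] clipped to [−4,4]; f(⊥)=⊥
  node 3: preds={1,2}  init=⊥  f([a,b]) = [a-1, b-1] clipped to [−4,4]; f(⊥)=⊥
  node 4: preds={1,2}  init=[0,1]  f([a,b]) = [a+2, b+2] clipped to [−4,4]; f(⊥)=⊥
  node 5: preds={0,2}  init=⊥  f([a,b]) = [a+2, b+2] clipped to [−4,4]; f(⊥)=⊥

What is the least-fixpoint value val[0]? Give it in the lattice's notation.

[-2,4]

Trace (13 dequeues):
  [1] u=0 | in [0,1] | out [-2,3] | prev ⊥ | push {}
  [2] u=1 | in [0,1] | out [-1,1] | prev ⊥ | push {}
  [3] u=2 | in [0,1] | out [2,3] | prev ⊥ | push {1}
  [4] u=3 | in [-1,3] | out [-2,2] | prev ⊥ | push {}
  [5] u=4 | in [-1,3] | out [0,4] | prev [0,1] | push {0,2}
  [6] u=5 | in [-2,3] | out [0,4] | prev ⊥ | push {}
  [7] u=1 | in [0,4] | out [-1,1] | ==
  [8] u=0 | in [0,4] | out [-2,4] | prev [-2,3] | push {5}
  [9] u=2 | in [0,4] | out [2,4] | prev [2,3] | push {1,3,4}
  [10] u=5 | in [-2,4] | out [0,4] | ==
  [11] u=1 | in [0,4] | out [-1,1] | ==
  [12] u=3 | in [-1,4] | out [-2,3] | prev [-2,2] | push {}
  [13] u=4 | in [-1,4] | out [0,4] | ==

Converged values:
  [0] [-2,4]
  [1] [-1,1]
  [2] [2,4]
  [3] [-2,3]
  [4] [0,4]
  [5] [0,4]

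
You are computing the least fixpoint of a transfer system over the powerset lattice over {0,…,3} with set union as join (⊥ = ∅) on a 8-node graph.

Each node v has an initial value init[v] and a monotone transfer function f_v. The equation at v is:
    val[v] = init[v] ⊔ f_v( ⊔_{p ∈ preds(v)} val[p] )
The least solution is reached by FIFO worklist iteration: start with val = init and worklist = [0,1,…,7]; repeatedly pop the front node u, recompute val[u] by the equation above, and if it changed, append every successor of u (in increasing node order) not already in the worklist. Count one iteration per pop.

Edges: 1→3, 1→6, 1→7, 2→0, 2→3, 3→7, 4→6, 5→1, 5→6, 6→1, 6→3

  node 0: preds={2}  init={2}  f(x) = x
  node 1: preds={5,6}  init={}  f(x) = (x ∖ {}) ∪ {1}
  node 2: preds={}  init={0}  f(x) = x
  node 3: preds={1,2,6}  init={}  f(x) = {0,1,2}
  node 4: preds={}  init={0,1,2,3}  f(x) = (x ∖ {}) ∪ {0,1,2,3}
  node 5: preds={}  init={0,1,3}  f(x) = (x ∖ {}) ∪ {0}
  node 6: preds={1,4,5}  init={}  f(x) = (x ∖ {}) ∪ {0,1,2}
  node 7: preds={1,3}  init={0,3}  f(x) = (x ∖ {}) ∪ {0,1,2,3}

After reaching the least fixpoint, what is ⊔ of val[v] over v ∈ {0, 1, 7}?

{0,1,2,3}

Worklist (12 pops):
  #1 pop 0: in={0} → {0,2} (was {2}); enqueue []
  #2 pop 1: in={0,1,3} → {0,1,3} (was {}); enqueue []
  #3 pop 2: in={} → {0} (no change)
  #4 pop 3: in={0,1,3} → {0,1,2} (was {}); enqueue []
  #5 pop 4: in={} → {0,1,2,3} (no change)
  #6 pop 5: in={} → {0,1,3} (no change)
  #7 pop 6: in={0,1,2,3} → {0,1,2,3} (was {}); enqueue [1,3]
  #8 pop 7: in={0,1,2,3} → {0,1,2,3} (was {0,3}); enqueue []
  #9 pop 1: in={0,1,2,3} → {0,1,2,3} (was {0,1,3}); enqueue [6,7]
  #10 pop 3: in={0,1,2,3} → {0,1,2} (no change)
  #11 pop 6: in={0,1,2,3} → {0,1,2,3} (no change)
  #12 pop 7: in={0,1,2,3} → {0,1,2,3} (no change)

Fixpoint:
  val[0] = {0,2}
  val[1] = {0,1,2,3}
  val[2] = {0}
  val[3] = {0,1,2}
  val[4] = {0,1,2,3}
  val[5] = {0,1,3}
  val[6] = {0,1,2,3}
  val[7] = {0,1,2,3}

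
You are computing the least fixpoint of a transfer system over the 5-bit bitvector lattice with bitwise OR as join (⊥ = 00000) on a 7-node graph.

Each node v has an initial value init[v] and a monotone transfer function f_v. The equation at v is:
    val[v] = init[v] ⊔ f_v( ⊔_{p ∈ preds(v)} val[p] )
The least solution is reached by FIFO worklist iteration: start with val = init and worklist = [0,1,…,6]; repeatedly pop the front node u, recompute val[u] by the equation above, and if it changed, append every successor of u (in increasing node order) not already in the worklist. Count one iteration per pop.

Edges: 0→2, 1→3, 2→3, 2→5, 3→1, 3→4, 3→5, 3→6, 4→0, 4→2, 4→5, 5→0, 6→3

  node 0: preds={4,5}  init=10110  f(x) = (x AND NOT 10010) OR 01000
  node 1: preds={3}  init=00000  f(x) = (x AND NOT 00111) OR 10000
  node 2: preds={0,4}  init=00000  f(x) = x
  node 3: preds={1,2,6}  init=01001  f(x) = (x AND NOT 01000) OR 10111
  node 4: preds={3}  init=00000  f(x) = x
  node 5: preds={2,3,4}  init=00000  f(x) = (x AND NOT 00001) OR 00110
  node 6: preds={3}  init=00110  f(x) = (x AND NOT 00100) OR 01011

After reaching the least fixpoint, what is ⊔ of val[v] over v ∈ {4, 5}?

Worklist (12 pops):
  #1 pop 0: in=00000 → 11110 (was 10110); enqueue []
  #2 pop 1: in=01001 → 11000 (was 00000); enqueue []
  #3 pop 2: in=11110 → 11110 (was 00000); enqueue []
  #4 pop 3: in=11110 → 11111 (was 01001); enqueue [1]
  #5 pop 4: in=11111 → 11111 (was 00000); enqueue [0,2]
  #6 pop 5: in=11111 → 11110 (was 00000); enqueue []
  #7 pop 6: in=11111 → 11111 (was 00110); enqueue [3]
  #8 pop 1: in=11111 → 11000 (no change)
  #9 pop 0: in=11111 → 11111 (was 11110); enqueue []
  #10 pop 2: in=11111 → 11111 (was 11110); enqueue [5]
  #11 pop 3: in=11111 → 11111 (no change)
  #12 pop 5: in=11111 → 11110 (no change)

Fixpoint:
  val[0] = 11111
  val[1] = 11000
  val[2] = 11111
  val[3] = 11111
  val[4] = 11111
  val[5] = 11110
  val[6] = 11111

11111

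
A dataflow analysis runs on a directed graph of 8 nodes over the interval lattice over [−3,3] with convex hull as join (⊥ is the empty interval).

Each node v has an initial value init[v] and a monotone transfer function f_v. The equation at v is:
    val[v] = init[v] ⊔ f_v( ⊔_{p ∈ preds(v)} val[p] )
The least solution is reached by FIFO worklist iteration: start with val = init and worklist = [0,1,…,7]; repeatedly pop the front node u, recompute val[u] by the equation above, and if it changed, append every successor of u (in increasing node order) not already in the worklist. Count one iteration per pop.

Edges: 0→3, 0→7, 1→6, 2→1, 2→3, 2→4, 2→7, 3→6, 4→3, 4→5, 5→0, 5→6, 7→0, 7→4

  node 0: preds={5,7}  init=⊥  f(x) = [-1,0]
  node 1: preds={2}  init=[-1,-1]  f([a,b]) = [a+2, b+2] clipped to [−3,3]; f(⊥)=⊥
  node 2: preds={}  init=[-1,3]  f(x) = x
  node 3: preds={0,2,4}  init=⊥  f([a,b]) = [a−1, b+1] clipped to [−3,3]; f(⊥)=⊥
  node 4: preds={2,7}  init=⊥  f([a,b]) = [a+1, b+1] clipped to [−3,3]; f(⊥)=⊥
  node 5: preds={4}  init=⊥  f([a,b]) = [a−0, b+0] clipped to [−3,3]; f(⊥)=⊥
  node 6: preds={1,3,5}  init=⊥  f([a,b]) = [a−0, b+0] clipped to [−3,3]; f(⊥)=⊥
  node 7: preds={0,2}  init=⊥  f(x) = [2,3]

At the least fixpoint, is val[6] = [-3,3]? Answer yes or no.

Trace (11 dequeues):
  [1] u=0 | in ⊥ | out [-1,0] | prev ⊥ | push {}
  [2] u=1 | in [-1,3] | out [-1,3] | prev [-1,-1] | push {}
  [3] u=2 | in ⊥ | out [-1,3] | ==
  [4] u=3 | in [-1,3] | out [-2,3] | prev ⊥ | push {}
  [5] u=4 | in [-1,3] | out [0,3] | prev ⊥ | push {3}
  [6] u=5 | in [0,3] | out [0,3] | prev ⊥ | push {0}
  [7] u=6 | in [-2,3] | out [-2,3] | prev ⊥ | push {}
  [8] u=7 | in [-1,3] | out [2,3] | prev ⊥ | push {4}
  [9] u=3 | in [-1,3] | out [-2,3] | ==
  [10] u=0 | in [0,3] | out [-1,0] | ==
  [11] u=4 | in [-1,3] | out [0,3] | ==

Converged values:
  [0] [-1,0]
  [1] [-1,3]
  [2] [-1,3]
  [3] [-2,3]
  [4] [0,3]
  [5] [0,3]
  [6] [-2,3]
  [7] [2,3]

no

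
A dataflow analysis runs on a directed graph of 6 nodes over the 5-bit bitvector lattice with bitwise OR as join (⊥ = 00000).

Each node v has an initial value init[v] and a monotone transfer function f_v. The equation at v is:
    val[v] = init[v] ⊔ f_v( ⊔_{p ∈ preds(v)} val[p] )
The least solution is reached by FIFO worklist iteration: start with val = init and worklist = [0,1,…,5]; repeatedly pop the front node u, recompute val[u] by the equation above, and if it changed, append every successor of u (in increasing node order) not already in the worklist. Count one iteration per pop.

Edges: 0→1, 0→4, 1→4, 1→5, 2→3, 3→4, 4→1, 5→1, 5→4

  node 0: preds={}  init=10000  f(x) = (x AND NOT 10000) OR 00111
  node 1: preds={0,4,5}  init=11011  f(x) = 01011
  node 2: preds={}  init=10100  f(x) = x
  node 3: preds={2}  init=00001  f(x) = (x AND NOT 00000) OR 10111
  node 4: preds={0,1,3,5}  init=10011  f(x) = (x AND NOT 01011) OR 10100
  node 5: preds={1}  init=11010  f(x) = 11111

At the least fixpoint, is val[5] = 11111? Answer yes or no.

yes

Trace (8 dequeues):
  [1] u=0 | in 00000 | out 10111 | prev 10000 | push {}
  [2] u=1 | in 11111 | out 11011 | ==
  [3] u=2 | in 00000 | out 10100 | ==
  [4] u=3 | in 10100 | out 10111 | prev 00001 | push {}
  [5] u=4 | in 11111 | out 10111 | prev 10011 | push {1}
  [6] u=5 | in 11011 | out 11111 | prev 11010 | push {4}
  [7] u=1 | in 11111 | out 11011 | ==
  [8] u=4 | in 11111 | out 10111 | ==

Converged values:
  [0] 10111
  [1] 11011
  [2] 10100
  [3] 10111
  [4] 10111
  [5] 11111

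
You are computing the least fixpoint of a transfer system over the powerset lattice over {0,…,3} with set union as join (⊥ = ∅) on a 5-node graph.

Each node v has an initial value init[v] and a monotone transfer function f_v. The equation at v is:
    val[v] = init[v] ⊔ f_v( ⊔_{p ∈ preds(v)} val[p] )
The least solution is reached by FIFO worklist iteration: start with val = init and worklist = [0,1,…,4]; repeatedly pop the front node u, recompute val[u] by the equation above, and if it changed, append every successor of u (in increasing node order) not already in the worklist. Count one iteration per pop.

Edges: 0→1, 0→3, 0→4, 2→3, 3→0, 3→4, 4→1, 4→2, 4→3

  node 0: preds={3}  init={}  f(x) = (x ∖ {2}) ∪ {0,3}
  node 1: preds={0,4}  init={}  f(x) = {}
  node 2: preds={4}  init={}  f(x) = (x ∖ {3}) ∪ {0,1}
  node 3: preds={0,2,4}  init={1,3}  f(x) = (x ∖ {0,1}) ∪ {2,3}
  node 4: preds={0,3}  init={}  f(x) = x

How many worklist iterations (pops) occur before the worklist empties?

9

Iteration log — 9 steps:
  step 1. node 0  ⊔preds={1,3}  new={0,1,3}  old={}  +wl: 
  step 2. node 1  ⊔preds={0,1,3}  new={}  stable
  step 3. node 2  ⊔preds={}  new={0,1}  old={}  +wl: 
  step 4. node 3  ⊔preds={0,1,3}  new={1,2,3}  old={1,3}  +wl: 0
  step 5. node 4  ⊔preds={0,1,2,3}  new={0,1,2,3}  old={}  +wl: 1,2,3
  step 6. node 0  ⊔preds={1,2,3}  new={0,1,3}  stable
  step 7. node 1  ⊔preds={0,1,2,3}  new={}  stable
  step 8. node 2  ⊔preds={0,1,2,3}  new={0,1,2}  old={0,1}  +wl: 
  step 9. node 3  ⊔preds={0,1,2,3}  new={1,2,3}  stable

Least fixpoint reached:
  node 0: {0,1,3}
  node 1: {}
  node 2: {0,1,2}
  node 3: {1,2,3}
  node 4: {0,1,2,3}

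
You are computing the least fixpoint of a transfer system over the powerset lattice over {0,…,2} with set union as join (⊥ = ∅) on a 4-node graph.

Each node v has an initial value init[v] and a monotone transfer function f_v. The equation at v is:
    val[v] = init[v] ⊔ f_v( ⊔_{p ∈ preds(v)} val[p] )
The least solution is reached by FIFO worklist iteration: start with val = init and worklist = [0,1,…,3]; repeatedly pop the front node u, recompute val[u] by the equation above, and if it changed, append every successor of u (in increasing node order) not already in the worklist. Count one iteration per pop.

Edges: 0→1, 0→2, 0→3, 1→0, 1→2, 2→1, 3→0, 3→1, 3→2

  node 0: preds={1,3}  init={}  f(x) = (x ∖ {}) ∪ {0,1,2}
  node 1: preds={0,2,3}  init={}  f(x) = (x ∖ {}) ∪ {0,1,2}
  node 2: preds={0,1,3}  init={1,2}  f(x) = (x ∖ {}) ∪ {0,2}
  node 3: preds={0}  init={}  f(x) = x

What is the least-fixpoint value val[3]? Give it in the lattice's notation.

Trace (7 dequeues):
  [1] u=0 | in {} | out {0,1,2} | prev {} | push {}
  [2] u=1 | in {0,1,2} | out {0,1,2} | prev {} | push {0}
  [3] u=2 | in {0,1,2} | out {0,1,2} | prev {1,2} | push {1}
  [4] u=3 | in {0,1,2} | out {0,1,2} | prev {} | push {2}
  [5] u=0 | in {0,1,2} | out {0,1,2} | ==
  [6] u=1 | in {0,1,2} | out {0,1,2} | ==
  [7] u=2 | in {0,1,2} | out {0,1,2} | ==

Converged values:
  [0] {0,1,2}
  [1] {0,1,2}
  [2] {0,1,2}
  [3] {0,1,2}

{0,1,2}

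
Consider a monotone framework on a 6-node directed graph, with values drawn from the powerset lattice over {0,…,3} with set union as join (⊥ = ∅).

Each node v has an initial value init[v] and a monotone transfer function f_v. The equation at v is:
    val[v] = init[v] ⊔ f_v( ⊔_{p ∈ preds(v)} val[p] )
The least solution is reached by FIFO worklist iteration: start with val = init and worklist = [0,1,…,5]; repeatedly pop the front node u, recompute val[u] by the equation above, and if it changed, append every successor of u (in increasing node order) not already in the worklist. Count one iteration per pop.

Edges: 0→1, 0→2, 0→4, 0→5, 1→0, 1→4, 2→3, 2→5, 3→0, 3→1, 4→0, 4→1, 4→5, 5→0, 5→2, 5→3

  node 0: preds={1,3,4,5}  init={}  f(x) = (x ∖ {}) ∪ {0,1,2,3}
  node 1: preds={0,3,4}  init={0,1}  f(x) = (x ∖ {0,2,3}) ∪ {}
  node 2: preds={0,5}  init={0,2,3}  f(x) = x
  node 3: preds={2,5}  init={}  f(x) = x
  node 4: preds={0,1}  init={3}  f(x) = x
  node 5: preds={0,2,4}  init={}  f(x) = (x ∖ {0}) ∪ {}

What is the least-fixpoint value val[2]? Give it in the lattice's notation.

Worklist (10 pops):
  #1 pop 0: in={0,1,3} → {0,1,2,3} (was {}); enqueue []
  #2 pop 1: in={0,1,2,3} → {0,1} (no change)
  #3 pop 2: in={0,1,2,3} → {0,1,2,3} (was {0,2,3}); enqueue []
  #4 pop 3: in={0,1,2,3} → {0,1,2,3} (was {}); enqueue [0,1]
  #5 pop 4: in={0,1,2,3} → {0,1,2,3} (was {3}); enqueue []
  #6 pop 5: in={0,1,2,3} → {1,2,3} (was {}); enqueue [2,3]
  #7 pop 0: in={0,1,2,3} → {0,1,2,3} (no change)
  #8 pop 1: in={0,1,2,3} → {0,1} (no change)
  #9 pop 2: in={0,1,2,3} → {0,1,2,3} (no change)
  #10 pop 3: in={0,1,2,3} → {0,1,2,3} (no change)

Fixpoint:
  val[0] = {0,1,2,3}
  val[1] = {0,1}
  val[2] = {0,1,2,3}
  val[3] = {0,1,2,3}
  val[4] = {0,1,2,3}
  val[5] = {1,2,3}

{0,1,2,3}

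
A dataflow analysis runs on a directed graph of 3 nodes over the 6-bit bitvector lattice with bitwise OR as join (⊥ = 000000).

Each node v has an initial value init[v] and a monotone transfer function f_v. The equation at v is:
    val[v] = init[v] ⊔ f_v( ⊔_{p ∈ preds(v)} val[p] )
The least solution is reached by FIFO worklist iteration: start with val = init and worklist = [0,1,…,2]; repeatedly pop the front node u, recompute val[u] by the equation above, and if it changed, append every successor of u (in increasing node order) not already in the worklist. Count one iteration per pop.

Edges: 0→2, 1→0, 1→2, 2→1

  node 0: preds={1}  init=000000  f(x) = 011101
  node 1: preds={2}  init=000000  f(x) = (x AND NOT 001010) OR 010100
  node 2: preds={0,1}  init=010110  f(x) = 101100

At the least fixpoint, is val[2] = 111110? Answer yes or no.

Trace (7 dequeues):
  [1] u=0 | in 000000 | out 011101 | prev 000000 | push {}
  [2] u=1 | in 010110 | out 010100 | prev 000000 | push {0}
  [3] u=2 | in 011101 | out 111110 | prev 010110 | push {1}
  [4] u=0 | in 010100 | out 011101 | ==
  [5] u=1 | in 111110 | out 110100 | prev 010100 | push {0,2}
  [6] u=0 | in 110100 | out 011101 | ==
  [7] u=2 | in 111101 | out 111110 | ==

Converged values:
  [0] 011101
  [1] 110100
  [2] 111110

yes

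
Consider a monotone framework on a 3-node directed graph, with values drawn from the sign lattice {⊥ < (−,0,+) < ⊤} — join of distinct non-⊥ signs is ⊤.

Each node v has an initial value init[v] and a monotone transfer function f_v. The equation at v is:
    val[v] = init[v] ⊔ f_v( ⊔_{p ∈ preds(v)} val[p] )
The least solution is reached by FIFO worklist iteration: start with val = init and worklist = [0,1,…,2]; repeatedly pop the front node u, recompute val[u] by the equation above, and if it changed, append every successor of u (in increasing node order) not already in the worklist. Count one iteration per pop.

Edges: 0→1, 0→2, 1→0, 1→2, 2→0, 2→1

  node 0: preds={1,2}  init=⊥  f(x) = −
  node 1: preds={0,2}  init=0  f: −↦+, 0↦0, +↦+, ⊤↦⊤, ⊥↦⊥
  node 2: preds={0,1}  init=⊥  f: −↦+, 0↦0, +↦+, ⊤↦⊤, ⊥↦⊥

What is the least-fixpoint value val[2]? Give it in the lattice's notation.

Trace (5 dequeues):
  [1] u=0 | in 0 | out − | prev ⊥ | push {}
  [2] u=1 | in − | out ⊤ | prev 0 | push {0}
  [3] u=2 | in ⊤ | out ⊤ | prev ⊥ | push {1}
  [4] u=0 | in ⊤ | out − | ==
  [5] u=1 | in ⊤ | out ⊤ | ==

Converged values:
  [0] −
  [1] ⊤
  [2] ⊤

⊤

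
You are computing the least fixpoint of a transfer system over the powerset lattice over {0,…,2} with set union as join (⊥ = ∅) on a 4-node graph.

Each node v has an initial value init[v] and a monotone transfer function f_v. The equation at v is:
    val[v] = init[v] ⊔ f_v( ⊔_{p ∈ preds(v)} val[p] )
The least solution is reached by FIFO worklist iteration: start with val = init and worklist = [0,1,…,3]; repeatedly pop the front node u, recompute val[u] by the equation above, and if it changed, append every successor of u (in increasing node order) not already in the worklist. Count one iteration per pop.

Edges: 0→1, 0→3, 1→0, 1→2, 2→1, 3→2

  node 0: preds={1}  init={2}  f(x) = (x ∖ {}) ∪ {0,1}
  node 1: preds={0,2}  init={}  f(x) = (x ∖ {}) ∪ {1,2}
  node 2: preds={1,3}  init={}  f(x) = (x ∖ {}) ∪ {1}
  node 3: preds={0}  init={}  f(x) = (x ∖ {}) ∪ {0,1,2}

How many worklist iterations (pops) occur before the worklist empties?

Worklist (7 pops):
  #1 pop 0: in={} → {0,1,2} (was {2}); enqueue []
  #2 pop 1: in={0,1,2} → {0,1,2} (was {}); enqueue [0]
  #3 pop 2: in={0,1,2} → {0,1,2} (was {}); enqueue [1]
  #4 pop 3: in={0,1,2} → {0,1,2} (was {}); enqueue [2]
  #5 pop 0: in={0,1,2} → {0,1,2} (no change)
  #6 pop 1: in={0,1,2} → {0,1,2} (no change)
  #7 pop 2: in={0,1,2} → {0,1,2} (no change)

Fixpoint:
  val[0] = {0,1,2}
  val[1] = {0,1,2}
  val[2] = {0,1,2}
  val[3] = {0,1,2}

7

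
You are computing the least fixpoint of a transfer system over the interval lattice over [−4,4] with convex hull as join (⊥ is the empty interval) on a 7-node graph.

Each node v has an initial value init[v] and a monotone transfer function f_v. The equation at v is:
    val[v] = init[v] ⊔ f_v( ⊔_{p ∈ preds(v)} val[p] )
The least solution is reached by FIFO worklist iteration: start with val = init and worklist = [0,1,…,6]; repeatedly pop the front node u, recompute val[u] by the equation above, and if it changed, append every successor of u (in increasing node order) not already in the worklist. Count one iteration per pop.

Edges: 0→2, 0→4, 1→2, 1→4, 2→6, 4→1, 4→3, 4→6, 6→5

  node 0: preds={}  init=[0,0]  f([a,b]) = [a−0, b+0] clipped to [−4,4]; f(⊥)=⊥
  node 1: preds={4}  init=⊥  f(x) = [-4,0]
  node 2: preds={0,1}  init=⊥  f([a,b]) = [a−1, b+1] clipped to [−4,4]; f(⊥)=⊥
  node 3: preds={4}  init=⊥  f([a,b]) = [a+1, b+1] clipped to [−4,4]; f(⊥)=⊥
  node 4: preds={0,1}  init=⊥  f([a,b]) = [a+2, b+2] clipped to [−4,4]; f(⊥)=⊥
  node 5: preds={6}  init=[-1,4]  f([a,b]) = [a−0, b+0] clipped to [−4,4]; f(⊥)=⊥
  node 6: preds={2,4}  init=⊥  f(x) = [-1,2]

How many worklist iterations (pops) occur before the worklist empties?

Iteration log — 10 steps:
  step 1. node 0  ⊔preds=⊥  new=[0,0]  stable
  step 2. node 1  ⊔preds=⊥  new=[-4,0]  old=⊥  +wl: 
  step 3. node 2  ⊔preds=[-4,0]  new=[-4,1]  old=⊥  +wl: 
  step 4. node 3  ⊔preds=⊥  new=⊥  stable
  step 5. node 4  ⊔preds=[-4,0]  new=[-2,2]  old=⊥  +wl: 1,3
  step 6. node 5  ⊔preds=⊥  new=[-1,4]  stable
  step 7. node 6  ⊔preds=[-4,2]  new=[-1,2]  old=⊥  +wl: 5
  step 8. node 1  ⊔preds=[-2,2]  new=[-4,0]  stable
  step 9. node 3  ⊔preds=[-2,2]  new=[-1,3]  old=⊥  +wl: 
  step 10. node 5  ⊔preds=[-1,2]  new=[-1,4]  stable

Least fixpoint reached:
  node 0: [0,0]
  node 1: [-4,0]
  node 2: [-4,1]
  node 3: [-1,3]
  node 4: [-2,2]
  node 5: [-1,4]
  node 6: [-1,2]

10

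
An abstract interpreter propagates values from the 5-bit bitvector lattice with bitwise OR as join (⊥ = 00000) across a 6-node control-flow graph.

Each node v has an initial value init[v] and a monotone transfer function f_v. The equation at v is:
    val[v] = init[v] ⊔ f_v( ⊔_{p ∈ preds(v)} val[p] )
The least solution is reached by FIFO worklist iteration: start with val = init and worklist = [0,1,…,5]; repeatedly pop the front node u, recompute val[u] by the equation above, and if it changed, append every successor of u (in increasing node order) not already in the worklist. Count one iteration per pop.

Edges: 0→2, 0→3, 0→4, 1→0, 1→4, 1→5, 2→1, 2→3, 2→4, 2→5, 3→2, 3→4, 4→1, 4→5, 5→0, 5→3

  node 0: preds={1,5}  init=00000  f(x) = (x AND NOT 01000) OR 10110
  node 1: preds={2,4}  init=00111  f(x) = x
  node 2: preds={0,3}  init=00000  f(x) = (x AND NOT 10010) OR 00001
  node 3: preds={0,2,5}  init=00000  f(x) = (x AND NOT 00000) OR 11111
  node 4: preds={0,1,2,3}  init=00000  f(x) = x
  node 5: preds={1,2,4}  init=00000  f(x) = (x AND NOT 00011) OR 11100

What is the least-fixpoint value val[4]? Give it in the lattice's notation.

11111

Iteration log — 13 steps:
  step 1. node 0  ⊔preds=00111  new=10111  old=00000  +wl: 
  step 2. node 1  ⊔preds=00000  new=00111  stable
  step 3. node 2  ⊔preds=10111  new=00101  old=00000  +wl: 1
  step 4. node 3  ⊔preds=10111  new=11111  old=00000  +wl: 2
  step 5. node 4  ⊔preds=11111  new=11111  old=00000  +wl: 
  step 6. node 5  ⊔preds=11111  new=11100  old=00000  +wl: 0,3
  step 7. node 1  ⊔preds=11111  new=11111  old=00111  +wl: 4,5
  step 8. node 2  ⊔preds=11111  new=01101  old=00101  +wl: 1
  step 9. node 0  ⊔preds=11111  new=10111  stable
  step 10. node 3  ⊔preds=11111  new=11111  stable
  step 11. node 4  ⊔preds=11111  new=11111  stable
  step 12. node 5  ⊔preds=11111  new=11100  stable
  step 13. node 1  ⊔preds=11111  new=11111  stable

Least fixpoint reached:
  node 0: 10111
  node 1: 11111
  node 2: 01101
  node 3: 11111
  node 4: 11111
  node 5: 11100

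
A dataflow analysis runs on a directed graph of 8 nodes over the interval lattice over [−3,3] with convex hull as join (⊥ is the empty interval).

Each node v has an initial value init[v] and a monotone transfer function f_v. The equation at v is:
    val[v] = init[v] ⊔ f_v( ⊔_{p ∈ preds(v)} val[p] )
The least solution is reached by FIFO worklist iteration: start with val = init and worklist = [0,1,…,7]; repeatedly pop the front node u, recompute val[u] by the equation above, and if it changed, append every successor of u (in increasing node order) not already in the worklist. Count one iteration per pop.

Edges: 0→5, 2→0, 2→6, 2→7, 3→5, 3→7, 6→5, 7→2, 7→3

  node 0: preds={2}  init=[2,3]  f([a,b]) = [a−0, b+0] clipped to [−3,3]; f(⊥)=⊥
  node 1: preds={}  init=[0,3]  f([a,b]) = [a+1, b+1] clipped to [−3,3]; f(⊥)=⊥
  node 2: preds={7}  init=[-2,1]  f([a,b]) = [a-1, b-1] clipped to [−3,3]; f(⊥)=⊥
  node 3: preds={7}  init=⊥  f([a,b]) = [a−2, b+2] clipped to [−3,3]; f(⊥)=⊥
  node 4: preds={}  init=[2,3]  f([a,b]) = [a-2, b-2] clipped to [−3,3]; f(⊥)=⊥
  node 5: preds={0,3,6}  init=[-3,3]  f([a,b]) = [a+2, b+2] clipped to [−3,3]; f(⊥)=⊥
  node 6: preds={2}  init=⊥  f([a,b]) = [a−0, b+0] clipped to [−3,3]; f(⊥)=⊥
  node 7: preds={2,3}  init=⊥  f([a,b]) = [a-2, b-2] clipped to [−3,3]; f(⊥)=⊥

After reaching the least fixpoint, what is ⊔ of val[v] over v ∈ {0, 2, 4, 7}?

[-3,3]

Worklist (15 pops):
  #1 pop 0: in=[-2,1] → [-2,3] (was [2,3]); enqueue []
  #2 pop 1: in=⊥ → [0,3] (no change)
  #3 pop 2: in=⊥ → [-2,1] (no change)
  #4 pop 3: in=⊥ → ⊥ (no change)
  #5 pop 4: in=⊥ → [2,3] (no change)
  #6 pop 5: in=[-2,3] → [-3,3] (no change)
  #7 pop 6: in=[-2,1] → [-2,1] (was ⊥); enqueue [5]
  #8 pop 7: in=[-2,1] → [-3,-1] (was ⊥); enqueue [2,3]
  #9 pop 5: in=[-2,3] → [-3,3] (no change)
  #10 pop 2: in=[-3,-1] → [-3,1] (was [-2,1]); enqueue [0,6,7]
  #11 pop 3: in=[-3,-1] → [-3,1] (was ⊥); enqueue [5]
  #12 pop 0: in=[-3,1] → [-3,3] (was [-2,3]); enqueue []
  #13 pop 6: in=[-3,1] → [-3,1] (was [-2,1]); enqueue []
  #14 pop 7: in=[-3,1] → [-3,-1] (no change)
  #15 pop 5: in=[-3,3] → [-3,3] (no change)

Fixpoint:
  val[0] = [-3,3]
  val[1] = [0,3]
  val[2] = [-3,1]
  val[3] = [-3,1]
  val[4] = [2,3]
  val[5] = [-3,3]
  val[6] = [-3,1]
  val[7] = [-3,-1]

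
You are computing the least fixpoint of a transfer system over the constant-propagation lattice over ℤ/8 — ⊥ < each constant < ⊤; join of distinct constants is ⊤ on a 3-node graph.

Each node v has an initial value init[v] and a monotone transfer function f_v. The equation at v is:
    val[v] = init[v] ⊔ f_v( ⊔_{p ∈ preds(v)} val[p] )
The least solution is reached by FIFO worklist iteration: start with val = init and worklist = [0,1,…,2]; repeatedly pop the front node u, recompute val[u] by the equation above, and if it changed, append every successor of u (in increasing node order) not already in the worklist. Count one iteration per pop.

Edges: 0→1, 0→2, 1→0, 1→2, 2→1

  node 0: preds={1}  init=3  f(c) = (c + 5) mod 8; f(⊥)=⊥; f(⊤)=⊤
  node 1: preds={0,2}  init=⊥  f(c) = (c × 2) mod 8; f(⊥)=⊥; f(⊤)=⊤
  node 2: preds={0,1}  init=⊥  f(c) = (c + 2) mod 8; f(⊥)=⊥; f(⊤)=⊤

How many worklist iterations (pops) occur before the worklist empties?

Worklist (8 pops):
  #1 pop 0: in=⊥ → 3 (no change)
  #2 pop 1: in=3 → 6 (was ⊥); enqueue [0]
  #3 pop 2: in=⊤ → ⊤ (was ⊥); enqueue [1]
  #4 pop 0: in=6 → 3 (no change)
  #5 pop 1: in=⊤ → ⊤ (was 6); enqueue [0,2]
  #6 pop 0: in=⊤ → ⊤ (was 3); enqueue [1]
  #7 pop 2: in=⊤ → ⊤ (no change)
  #8 pop 1: in=⊤ → ⊤ (no change)

Fixpoint:
  val[0] = ⊤
  val[1] = ⊤
  val[2] = ⊤

8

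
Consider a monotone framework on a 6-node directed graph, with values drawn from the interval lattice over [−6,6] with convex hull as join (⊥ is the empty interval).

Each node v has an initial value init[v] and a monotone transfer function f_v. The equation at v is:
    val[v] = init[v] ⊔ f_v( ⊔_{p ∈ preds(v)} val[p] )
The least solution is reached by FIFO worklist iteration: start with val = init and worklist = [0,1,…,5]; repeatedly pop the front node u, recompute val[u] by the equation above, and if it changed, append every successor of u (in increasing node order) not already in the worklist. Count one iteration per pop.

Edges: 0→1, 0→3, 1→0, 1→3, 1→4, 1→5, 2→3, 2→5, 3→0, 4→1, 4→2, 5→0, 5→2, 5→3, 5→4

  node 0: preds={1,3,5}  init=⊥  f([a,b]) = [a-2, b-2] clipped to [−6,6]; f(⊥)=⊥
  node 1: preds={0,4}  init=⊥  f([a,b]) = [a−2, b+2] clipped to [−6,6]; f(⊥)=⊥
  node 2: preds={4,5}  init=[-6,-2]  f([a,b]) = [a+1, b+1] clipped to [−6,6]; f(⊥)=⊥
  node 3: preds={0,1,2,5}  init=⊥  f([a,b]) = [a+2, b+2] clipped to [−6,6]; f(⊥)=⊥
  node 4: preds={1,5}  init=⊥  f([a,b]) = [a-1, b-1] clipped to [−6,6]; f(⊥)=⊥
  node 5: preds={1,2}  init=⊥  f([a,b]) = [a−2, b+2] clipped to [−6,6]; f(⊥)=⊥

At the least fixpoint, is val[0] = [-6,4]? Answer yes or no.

yes

Trace (28 dequeues):
  [1] u=0 | in ⊥ | out ⊥ | ==
  [2] u=1 | in ⊥ | out ⊥ | ==
  [3] u=2 | in ⊥ | out [-6,-2] | ==
  [4] u=3 | in [-6,-2] | out [-4,0] | prev ⊥ | push {0}
  [5] u=4 | in ⊥ | out ⊥ | ==
  [6] u=5 | in [-6,-2] | out [-6,0] | prev ⊥ | push {2,3,4}
  [7] u=0 | in [-6,0] | out [-6,-2] | prev ⊥ | push {1}
  [8] u=2 | in [-6,0] | out [-6,1] | prev [-6,-2] | push {5}
  [9] u=3 | in [-6,1] | out [-4,3] | prev [-4,0] | push {0}
  [10] u=4 | in [-6,0] | out [-6,-1] | prev ⊥ | push {2}
  [11] u=1 | in [-6,-1] | out [-6,1] | prev ⊥ | push {3,4}
  [12] u=5 | in [-6,1] | out [-6,3] | prev [-6,0] | push {}
  [13] u=0 | in [-6,3] | out [-6,1] | prev [-6,-2] | push {1}
  [14] u=2 | in [-6,3] | out [-6,4] | prev [-6,1] | push {5}
  [15] u=3 | in [-6,4] | out [-4,6] | prev [-4,3] | push {0}
  [16] u=4 | in [-6,3] | out [-6,2] | prev [-6,-1] | push {2}
  [17] u=1 | in [-6,2] | out [-6,4] | prev [-6,1] | push {3,4}
  [18] u=5 | in [-6,4] | out [-6,6] | prev [-6,3] | push {}
  [19] u=0 | in [-6,6] | out [-6,4] | prev [-6,1] | push {1}
  [20] u=2 | in [-6,6] | out [-6,6] | prev [-6,4] | push {5}
  [21] u=3 | in [-6,6] | out [-4,6] | ==
  [22] u=4 | in [-6,6] | out [-6,5] | prev [-6,2] | push {2}
  [23] u=1 | in [-6,5] | out [-6,6] | prev [-6,4] | push {0,3,4}
  [24] u=5 | in [-6,6] | out [-6,6] | ==
  [25] u=2 | in [-6,6] | out [-6,6] | ==
  [26] u=0 | in [-6,6] | out [-6,4] | ==
  [27] u=3 | in [-6,6] | out [-4,6] | ==
  [28] u=4 | in [-6,6] | out [-6,5] | ==

Converged values:
  [0] [-6,4]
  [1] [-6,6]
  [2] [-6,6]
  [3] [-4,6]
  [4] [-6,5]
  [5] [-6,6]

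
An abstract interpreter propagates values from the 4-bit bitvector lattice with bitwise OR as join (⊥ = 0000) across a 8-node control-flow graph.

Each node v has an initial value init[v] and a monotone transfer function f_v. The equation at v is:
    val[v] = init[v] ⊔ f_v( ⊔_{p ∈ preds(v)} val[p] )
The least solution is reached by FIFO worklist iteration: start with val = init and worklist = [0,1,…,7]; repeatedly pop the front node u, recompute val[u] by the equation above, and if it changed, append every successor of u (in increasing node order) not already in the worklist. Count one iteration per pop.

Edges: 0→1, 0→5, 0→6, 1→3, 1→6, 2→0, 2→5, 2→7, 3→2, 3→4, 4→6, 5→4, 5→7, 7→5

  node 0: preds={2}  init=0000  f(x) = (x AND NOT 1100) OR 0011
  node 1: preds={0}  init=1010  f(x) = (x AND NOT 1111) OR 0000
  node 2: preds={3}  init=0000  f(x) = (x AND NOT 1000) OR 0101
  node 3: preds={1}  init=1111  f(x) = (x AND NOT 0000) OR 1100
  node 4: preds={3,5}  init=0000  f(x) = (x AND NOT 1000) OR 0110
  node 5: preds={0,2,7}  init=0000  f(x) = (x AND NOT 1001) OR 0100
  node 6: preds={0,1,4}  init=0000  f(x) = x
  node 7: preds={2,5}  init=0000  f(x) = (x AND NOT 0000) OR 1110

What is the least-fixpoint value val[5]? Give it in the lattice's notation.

Trace (11 dequeues):
  [1] u=0 | in 0000 | out 0011 | prev 0000 | push {}
  [2] u=1 | in 0011 | out 1010 | ==
  [3] u=2 | in 1111 | out 0111 | prev 0000 | push {0}
  [4] u=3 | in 1010 | out 1111 | ==
  [5] u=4 | in 1111 | out 0111 | prev 0000 | push {}
  [6] u=5 | in 0111 | out 0110 | prev 0000 | push {4}
  [7] u=6 | in 1111 | out 1111 | prev 0000 | push {}
  [8] u=7 | in 0111 | out 1111 | prev 0000 | push {5}
  [9] u=0 | in 0111 | out 0011 | ==
  [10] u=4 | in 1111 | out 0111 | ==
  [11] u=5 | in 1111 | out 0110 | ==

Converged values:
  [0] 0011
  [1] 1010
  [2] 0111
  [3] 1111
  [4] 0111
  [5] 0110
  [6] 1111
  [7] 1111

0110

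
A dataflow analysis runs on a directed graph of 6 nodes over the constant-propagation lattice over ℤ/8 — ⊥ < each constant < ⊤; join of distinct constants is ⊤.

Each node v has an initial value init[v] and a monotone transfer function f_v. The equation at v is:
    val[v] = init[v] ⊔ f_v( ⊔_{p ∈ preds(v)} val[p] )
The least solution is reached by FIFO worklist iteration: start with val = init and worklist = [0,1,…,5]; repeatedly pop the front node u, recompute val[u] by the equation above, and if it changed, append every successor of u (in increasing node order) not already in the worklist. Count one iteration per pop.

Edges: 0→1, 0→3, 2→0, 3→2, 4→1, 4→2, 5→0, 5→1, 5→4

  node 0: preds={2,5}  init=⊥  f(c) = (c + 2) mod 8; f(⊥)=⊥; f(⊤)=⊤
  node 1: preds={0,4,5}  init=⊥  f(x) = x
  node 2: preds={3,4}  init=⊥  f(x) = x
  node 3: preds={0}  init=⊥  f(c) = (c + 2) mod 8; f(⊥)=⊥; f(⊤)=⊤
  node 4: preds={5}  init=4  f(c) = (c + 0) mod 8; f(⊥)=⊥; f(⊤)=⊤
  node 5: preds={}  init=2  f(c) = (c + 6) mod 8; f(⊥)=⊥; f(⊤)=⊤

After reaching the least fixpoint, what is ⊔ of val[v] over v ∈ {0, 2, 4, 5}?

Trace (12 dequeues):
  [1] u=0 | in 2 | out 4 | prev ⊥ | push {}
  [2] u=1 | in ⊤ | out ⊤ | prev ⊥ | push {}
  [3] u=2 | in 4 | out 4 | prev ⊥ | push {0}
  [4] u=3 | in 4 | out 6 | prev ⊥ | push {2}
  [5] u=4 | in 2 | out ⊤ | prev 4 | push {1}
  [6] u=5 | in ⊥ | out 2 | ==
  [7] u=0 | in ⊤ | out ⊤ | prev 4 | push {3}
  [8] u=2 | in ⊤ | out ⊤ | prev 4 | push {0}
  [9] u=1 | in ⊤ | out ⊤ | ==
  [10] u=3 | in ⊤ | out ⊤ | prev 6 | push {2}
  [11] u=0 | in ⊤ | out ⊤ | ==
  [12] u=2 | in ⊤ | out ⊤ | ==

Converged values:
  [0] ⊤
  [1] ⊤
  [2] ⊤
  [3] ⊤
  [4] ⊤
  [5] 2

⊤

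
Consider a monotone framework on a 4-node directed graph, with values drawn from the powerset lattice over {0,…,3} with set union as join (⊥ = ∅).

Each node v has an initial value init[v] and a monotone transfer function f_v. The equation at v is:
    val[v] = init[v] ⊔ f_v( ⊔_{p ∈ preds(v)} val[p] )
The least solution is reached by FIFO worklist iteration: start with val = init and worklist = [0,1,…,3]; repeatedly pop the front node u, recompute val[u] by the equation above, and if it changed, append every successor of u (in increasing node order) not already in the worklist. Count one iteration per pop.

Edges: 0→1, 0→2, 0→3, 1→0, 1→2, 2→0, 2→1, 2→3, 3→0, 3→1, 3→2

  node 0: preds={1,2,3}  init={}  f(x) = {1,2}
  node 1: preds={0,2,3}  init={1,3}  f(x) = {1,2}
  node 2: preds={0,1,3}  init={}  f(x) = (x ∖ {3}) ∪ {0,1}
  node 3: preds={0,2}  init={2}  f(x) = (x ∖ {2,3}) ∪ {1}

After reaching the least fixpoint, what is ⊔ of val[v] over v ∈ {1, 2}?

{0,1,2,3}

Iteration log — 7 steps:
  step 1. node 0  ⊔preds={1,2,3}  new={1,2}  old={}  +wl: 
  step 2. node 1  ⊔preds={1,2}  new={1,2,3}  old={1,3}  +wl: 0
  step 3. node 2  ⊔preds={1,2,3}  new={0,1,2}  old={}  +wl: 1
  step 4. node 3  ⊔preds={0,1,2}  new={0,1,2}  old={2}  +wl: 2
  step 5. node 0  ⊔preds={0,1,2,3}  new={1,2}  stable
  step 6. node 1  ⊔preds={0,1,2}  new={1,2,3}  stable
  step 7. node 2  ⊔preds={0,1,2,3}  new={0,1,2}  stable

Least fixpoint reached:
  node 0: {1,2}
  node 1: {1,2,3}
  node 2: {0,1,2}
  node 3: {0,1,2}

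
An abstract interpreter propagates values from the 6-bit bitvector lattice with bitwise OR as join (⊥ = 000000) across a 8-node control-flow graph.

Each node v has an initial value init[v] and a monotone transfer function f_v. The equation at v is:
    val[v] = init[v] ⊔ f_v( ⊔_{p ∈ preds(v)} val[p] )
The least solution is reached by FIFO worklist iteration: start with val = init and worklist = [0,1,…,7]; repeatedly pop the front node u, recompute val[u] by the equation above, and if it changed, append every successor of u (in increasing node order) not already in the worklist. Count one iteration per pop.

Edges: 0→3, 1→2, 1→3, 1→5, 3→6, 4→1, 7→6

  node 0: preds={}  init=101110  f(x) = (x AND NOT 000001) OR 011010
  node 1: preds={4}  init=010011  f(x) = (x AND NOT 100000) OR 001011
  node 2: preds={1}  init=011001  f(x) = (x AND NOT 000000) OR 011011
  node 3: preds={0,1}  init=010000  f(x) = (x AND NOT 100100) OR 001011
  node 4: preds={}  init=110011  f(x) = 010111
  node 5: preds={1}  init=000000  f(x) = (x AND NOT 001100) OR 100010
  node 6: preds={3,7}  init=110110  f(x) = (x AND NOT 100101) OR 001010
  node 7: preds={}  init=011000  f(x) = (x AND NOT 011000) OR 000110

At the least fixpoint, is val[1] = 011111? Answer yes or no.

Trace (13 dequeues):
  [1] u=0 | in 000000 | out 111110 | prev 101110 | push {}
  [2] u=1 | in 110011 | out 011011 | prev 010011 | push {}
  [3] u=2 | in 011011 | out 011011 | prev 011001 | push {}
  [4] u=3 | in 111111 | out 011011 | prev 010000 | push {}
  [5] u=4 | in 000000 | out 110111 | prev 110011 | push {1}
  [6] u=5 | in 011011 | out 110011 | prev 000000 | push {}
  [7] u=6 | in 011011 | out 111110 | prev 110110 | push {}
  [8] u=7 | in 000000 | out 011110 | prev 011000 | push {6}
  [9] u=1 | in 110111 | out 011111 | prev 011011 | push {2,3,5}
  [10] u=6 | in 011111 | out 111110 | ==
  [11] u=2 | in 011111 | out 011111 | prev 011011 | push {}
  [12] u=3 | in 111111 | out 011011 | ==
  [13] u=5 | in 011111 | out 110011 | ==

Converged values:
  [0] 111110
  [1] 011111
  [2] 011111
  [3] 011011
  [4] 110111
  [5] 110011
  [6] 111110
  [7] 011110

yes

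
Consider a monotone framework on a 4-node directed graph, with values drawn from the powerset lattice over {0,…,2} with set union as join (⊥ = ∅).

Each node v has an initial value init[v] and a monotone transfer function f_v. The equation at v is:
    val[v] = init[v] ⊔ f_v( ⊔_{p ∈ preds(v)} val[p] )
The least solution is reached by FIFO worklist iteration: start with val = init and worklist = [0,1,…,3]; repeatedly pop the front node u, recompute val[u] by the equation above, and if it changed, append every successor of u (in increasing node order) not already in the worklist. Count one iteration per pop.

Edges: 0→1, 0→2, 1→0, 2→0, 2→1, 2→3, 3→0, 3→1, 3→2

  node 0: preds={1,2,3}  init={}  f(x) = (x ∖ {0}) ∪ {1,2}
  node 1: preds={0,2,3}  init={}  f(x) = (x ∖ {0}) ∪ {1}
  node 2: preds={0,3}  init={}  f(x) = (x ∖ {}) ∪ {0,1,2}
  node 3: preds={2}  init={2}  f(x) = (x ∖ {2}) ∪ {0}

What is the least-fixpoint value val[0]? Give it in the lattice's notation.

{1,2}

Iteration log — 7 steps:
  step 1. node 0  ⊔preds={2}  new={1,2}  old={}  +wl: 
  step 2. node 1  ⊔preds={1,2}  new={1,2}  old={}  +wl: 0
  step 3. node 2  ⊔preds={1,2}  new={0,1,2}  old={}  +wl: 1
  step 4. node 3  ⊔preds={0,1,2}  new={0,1,2}  old={2}  +wl: 2
  step 5. node 0  ⊔preds={0,1,2}  new={1,2}  stable
  step 6. node 1  ⊔preds={0,1,2}  new={1,2}  stable
  step 7. node 2  ⊔preds={0,1,2}  new={0,1,2}  stable

Least fixpoint reached:
  node 0: {1,2}
  node 1: {1,2}
  node 2: {0,1,2}
  node 3: {0,1,2}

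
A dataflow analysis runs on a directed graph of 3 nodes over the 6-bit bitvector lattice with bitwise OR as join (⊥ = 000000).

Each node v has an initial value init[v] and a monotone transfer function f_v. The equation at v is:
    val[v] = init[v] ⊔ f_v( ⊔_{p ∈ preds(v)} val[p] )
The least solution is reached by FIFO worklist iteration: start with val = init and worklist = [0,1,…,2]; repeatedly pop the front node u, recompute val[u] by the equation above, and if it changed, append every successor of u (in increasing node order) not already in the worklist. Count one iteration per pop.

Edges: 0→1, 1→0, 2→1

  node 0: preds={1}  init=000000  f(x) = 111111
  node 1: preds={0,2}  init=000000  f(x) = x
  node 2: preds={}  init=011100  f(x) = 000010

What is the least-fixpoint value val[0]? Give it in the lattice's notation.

111111

Iteration log — 5 steps:
  step 1. node 0  ⊔preds=000000  new=111111  old=000000  +wl: 
  step 2. node 1  ⊔preds=111111  new=111111  old=000000  +wl: 0
  step 3. node 2  ⊔preds=000000  new=011110  old=011100  +wl: 1
  step 4. node 0  ⊔preds=111111  new=111111  stable
  step 5. node 1  ⊔preds=111111  new=111111  stable

Least fixpoint reached:
  node 0: 111111
  node 1: 111111
  node 2: 011110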